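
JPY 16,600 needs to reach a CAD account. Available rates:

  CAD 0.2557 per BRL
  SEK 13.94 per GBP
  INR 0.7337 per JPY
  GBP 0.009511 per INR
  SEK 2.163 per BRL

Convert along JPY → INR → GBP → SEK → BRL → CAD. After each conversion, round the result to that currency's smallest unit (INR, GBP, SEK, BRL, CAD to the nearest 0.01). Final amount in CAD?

CAD 190.90

JPY 16,600 × 0.7337 = INR 12,179.42
INR 12,179.42 × 0.009511 = GBP 115.84
GBP 115.84 × 13.94 = SEK 1,614.81
SEK 1,614.81 ÷ 2.163 = BRL 746.56
BRL 746.56 × 0.2557 = CAD 190.90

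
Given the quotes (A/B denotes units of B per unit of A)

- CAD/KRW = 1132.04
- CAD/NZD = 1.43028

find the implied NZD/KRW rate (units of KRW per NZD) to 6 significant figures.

NZD/KRW = 791.481

1 NZD ÷ 1.43028 = 0.699164 CAD
0.699164 CAD × 1132.04 = 791.481 KRW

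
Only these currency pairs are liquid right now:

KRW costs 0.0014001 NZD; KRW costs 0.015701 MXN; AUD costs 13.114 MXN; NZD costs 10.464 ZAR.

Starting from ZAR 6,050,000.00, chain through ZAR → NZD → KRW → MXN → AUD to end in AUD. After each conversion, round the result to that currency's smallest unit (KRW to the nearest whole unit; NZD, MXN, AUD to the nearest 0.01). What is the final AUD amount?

ZAR 6,050,000.00 ÷ 10.464 = NZD 578,172.78
NZD 578,172.78 ÷ 0.0014001 = KRW 412,951,061
KRW 412,951,061 × 0.015701 = MXN 6,483,744.61
MXN 6,483,744.61 ÷ 13.114 = AUD 494,413.96

AUD 494,413.96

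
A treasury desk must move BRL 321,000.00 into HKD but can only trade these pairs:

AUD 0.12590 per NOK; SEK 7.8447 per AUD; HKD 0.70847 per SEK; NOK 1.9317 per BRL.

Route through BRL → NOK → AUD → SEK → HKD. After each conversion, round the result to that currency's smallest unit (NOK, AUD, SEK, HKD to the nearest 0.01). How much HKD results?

BRL 321,000.00 × 1.9317 = NOK 620,075.70
NOK 620,075.70 × 0.12590 = AUD 78,067.53
AUD 78,067.53 × 7.8447 = SEK 612,416.35
SEK 612,416.35 × 0.70847 = HKD 433,878.61

HKD 433,878.61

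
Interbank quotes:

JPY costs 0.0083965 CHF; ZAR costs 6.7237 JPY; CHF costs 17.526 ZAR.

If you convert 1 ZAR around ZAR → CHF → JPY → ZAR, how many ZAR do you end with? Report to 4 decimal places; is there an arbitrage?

Around ZAR → CHF → JPY → ZAR: 1 ÷ 17.526 ÷ 0.0083965 ÷ 6.7237 = 1.010673
Product > 1; profitable direction is ZAR → CHF → JPY → ZAR.

1.0107 (arbitrage exists)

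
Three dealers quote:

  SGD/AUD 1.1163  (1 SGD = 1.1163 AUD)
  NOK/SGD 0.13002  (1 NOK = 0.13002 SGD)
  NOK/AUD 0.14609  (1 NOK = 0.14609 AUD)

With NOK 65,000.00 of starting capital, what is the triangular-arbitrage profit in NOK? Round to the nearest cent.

Profitable loop is NOK → AUD → SGD → NOK:
NOK 65,000.00 × 0.14609 = AUD 9,495.85
AUD 9,495.85 ÷ 1.1163 = SGD 8,506.54
SGD 8,506.54 ÷ 0.13002 = NOK 65,424.85
Profit = NOK 65,424.85 − NOK 65,000.00

Profit: NOK 424.85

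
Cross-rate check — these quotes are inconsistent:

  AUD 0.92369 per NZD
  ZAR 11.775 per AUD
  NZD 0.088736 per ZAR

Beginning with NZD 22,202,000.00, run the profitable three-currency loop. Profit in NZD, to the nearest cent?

Profitable loop is NZD → ZAR → AUD → NZD:
NZD 22,202,000.00 ÷ 0.088736 = ZAR 250,202,848.90
ZAR 250,202,848.90 ÷ 11.775 = AUD 21,248,649.59
AUD 21,248,649.59 ÷ 0.92369 = NZD 23,004,091.84
Profit = NZD 23,004,091.84 − NZD 22,202,000.00

Profit: NZD 802,091.84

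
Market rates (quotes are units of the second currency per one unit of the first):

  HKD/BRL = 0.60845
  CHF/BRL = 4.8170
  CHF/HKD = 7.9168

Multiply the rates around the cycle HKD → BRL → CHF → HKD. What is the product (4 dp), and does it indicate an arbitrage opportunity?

1.0000 (no arbitrage)

Around HKD → BRL → CHF → HKD: 1 × 0.60845 ÷ 4.8170 × 7.9168 = 0.999995
Product ≈ 1 (deviation 0.000%, within rounding noise).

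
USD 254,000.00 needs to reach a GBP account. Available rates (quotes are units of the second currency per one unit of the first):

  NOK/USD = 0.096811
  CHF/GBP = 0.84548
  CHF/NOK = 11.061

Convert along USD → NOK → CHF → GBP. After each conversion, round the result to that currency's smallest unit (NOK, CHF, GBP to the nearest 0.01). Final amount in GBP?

USD 254,000.00 ÷ 0.096811 = NOK 2,623,668.80
NOK 2,623,668.80 ÷ 11.061 = CHF 237,199.96
CHF 237,199.96 × 0.84548 = GBP 200,547.82

GBP 200,547.82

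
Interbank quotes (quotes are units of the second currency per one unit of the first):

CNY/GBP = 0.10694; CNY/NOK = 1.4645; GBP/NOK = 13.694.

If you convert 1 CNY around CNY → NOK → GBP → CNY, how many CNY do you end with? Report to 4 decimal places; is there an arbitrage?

Around CNY → NOK → GBP → CNY: 1 × 1.4645 ÷ 13.694 ÷ 0.10694 = 1.000043
Product ≈ 1 (deviation 0.004%, within rounding noise).

1.0000 (no arbitrage)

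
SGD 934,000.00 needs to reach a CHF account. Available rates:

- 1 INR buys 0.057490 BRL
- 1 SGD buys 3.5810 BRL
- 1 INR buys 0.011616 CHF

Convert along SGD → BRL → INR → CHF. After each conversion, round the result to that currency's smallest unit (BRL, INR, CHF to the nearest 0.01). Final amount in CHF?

CHF 675,795.81

SGD 934,000.00 × 3.5810 = BRL 3,344,654.00
BRL 3,344,654.00 ÷ 0.057490 = INR 58,178,013.57
INR 58,178,013.57 × 0.011616 = CHF 675,795.81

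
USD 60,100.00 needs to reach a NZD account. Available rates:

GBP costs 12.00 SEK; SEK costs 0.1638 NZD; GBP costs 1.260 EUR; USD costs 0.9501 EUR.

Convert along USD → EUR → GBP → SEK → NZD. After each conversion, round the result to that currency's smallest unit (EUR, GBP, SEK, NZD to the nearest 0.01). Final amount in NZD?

NZD 89,077.57

USD 60,100.00 × 0.9501 = EUR 57,101.01
EUR 57,101.01 ÷ 1.260 = GBP 45,318.26
GBP 45,318.26 × 12.00 = SEK 543,819.12
SEK 543,819.12 × 0.1638 = NZD 89,077.57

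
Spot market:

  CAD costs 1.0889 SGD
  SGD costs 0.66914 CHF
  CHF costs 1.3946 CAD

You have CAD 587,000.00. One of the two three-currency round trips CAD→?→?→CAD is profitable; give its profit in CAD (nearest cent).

Profit: CAD 9,475.70

Profitable loop is CAD → SGD → CHF → CAD:
CAD 587,000.00 × 1.0889 = SGD 639,184.30
SGD 639,184.30 × 0.66914 = CHF 427,703.78
CHF 427,703.78 × 1.3946 = CAD 596,475.70
Profit = CAD 596,475.70 − CAD 587,000.00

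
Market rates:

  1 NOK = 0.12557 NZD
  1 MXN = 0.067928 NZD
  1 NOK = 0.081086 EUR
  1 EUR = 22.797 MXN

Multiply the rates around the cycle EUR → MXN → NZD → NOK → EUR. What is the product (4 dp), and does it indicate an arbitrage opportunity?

Around EUR → MXN → NZD → NOK → EUR: 1 × 22.797 × 0.067928 ÷ 0.12557 × 0.081086 = 0.999969
Product ≈ 1 (deviation 0.003%, within rounding noise).

1.0000 (no arbitrage)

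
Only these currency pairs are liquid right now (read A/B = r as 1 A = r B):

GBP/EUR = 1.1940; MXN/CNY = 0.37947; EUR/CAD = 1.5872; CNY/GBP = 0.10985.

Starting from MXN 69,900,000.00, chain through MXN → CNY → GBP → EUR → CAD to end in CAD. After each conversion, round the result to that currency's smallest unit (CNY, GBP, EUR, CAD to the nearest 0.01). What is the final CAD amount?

MXN 69,900,000.00 × 0.37947 = CNY 26,524,953.00
CNY 26,524,953.00 × 0.10985 = GBP 2,913,766.09
GBP 2,913,766.09 × 1.1940 = EUR 3,479,036.71
EUR 3,479,036.71 × 1.5872 = CAD 5,521,927.07

CAD 5,521,927.07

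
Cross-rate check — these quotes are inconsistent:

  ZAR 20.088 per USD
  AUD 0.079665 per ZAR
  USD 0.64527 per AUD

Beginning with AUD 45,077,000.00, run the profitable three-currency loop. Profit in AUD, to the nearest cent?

Profit: AUD 1,470,969.31

Profitable loop is AUD → USD → ZAR → AUD:
AUD 45,077,000.00 × 0.64527 = USD 29,086,835.79
USD 29,086,835.79 × 20.088 = ZAR 584,296,357.35
ZAR 584,296,357.35 × 0.079665 = AUD 46,547,969.31
Profit = AUD 46,547,969.31 − AUD 45,077,000.00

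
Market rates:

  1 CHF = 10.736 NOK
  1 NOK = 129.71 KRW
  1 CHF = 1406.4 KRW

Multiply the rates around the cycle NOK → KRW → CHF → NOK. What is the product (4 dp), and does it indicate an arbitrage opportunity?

0.9902 (arbitrage exists)

Around NOK → KRW → CHF → NOK: 1 × 129.71 ÷ 1406.4 × 10.736 = 0.990164
Product < 1; profitable direction is NOK → CHF → KRW → NOK.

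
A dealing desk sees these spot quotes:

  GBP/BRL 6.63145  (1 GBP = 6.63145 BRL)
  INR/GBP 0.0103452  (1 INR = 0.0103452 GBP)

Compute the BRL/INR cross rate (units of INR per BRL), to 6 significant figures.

1 BRL ÷ 6.63145 = 0.150797 GBP
0.150797 GBP ÷ 0.0103452 = 14.5765 INR

BRL/INR = 14.5765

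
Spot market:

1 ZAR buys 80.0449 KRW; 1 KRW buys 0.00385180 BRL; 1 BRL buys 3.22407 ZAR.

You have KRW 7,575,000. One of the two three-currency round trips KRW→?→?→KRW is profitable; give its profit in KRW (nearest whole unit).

Profit: KRW 45,453

Profitable loop is KRW → ZAR → BRL → KRW:
KRW 7,575,000 ÷ 80.0449 = ZAR 94,634.39
ZAR 94,634.39 ÷ 3.22407 = BRL 29,352.46
BRL 29,352.46 ÷ 0.00385180 = KRW 7,620,453
Profit = KRW 7,620,453 − KRW 7,575,000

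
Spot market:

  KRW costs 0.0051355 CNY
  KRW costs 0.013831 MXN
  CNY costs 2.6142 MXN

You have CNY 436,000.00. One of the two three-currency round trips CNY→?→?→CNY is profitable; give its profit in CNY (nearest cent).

Profit: CNY 13,178.05

Profitable loop is CNY → KRW → MXN → CNY:
CNY 436,000.00 ÷ 0.0051355 = KRW 84,899,231
KRW 84,899,231 × 0.013831 = MXN 1,174,241.26
MXN 1,174,241.26 ÷ 2.6142 = CNY 449,178.05
Profit = CNY 449,178.05 − CNY 436,000.00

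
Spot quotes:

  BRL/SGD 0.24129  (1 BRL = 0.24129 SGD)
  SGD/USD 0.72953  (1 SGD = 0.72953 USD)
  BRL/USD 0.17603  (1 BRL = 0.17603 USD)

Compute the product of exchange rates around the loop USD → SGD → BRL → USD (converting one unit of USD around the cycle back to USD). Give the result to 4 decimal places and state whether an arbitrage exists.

Around USD → SGD → BRL → USD: 1 ÷ 0.72953 ÷ 0.24129 × 0.17603 = 1.000010
Product ≈ 1 (deviation 0.001%, within rounding noise).

1.0000 (no arbitrage)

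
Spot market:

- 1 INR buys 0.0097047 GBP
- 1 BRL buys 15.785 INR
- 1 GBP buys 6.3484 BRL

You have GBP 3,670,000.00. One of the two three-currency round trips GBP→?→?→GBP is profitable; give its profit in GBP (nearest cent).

Profit: GBP 103,766.98

Profitable loop is GBP → INR → BRL → GBP:
GBP 3,670,000.00 ÷ 0.0097047 = INR 378,167,279.77
INR 378,167,279.77 ÷ 15.785 = BRL 23,957,382.31
BRL 23,957,382.31 ÷ 6.3484 = GBP 3,773,766.98
Profit = GBP 3,773,766.98 − GBP 3,670,000.00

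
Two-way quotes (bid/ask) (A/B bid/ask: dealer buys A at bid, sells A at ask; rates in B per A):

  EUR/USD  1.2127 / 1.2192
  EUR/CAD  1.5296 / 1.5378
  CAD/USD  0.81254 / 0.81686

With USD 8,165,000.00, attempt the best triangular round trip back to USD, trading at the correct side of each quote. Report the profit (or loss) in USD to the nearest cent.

Net profit: USD 158,459.29

Best loop USD → EUR → CAD → USD:
USD 8,165,000.00 ÷ 1.2192 (buy EUR at ask) = EUR 6,697,014.44
EUR 6,697,014.44 × 1.5296 (sell EUR at bid) = CAD 10,243,753.28
CAD 10,243,753.28 × 0.81254 (sell CAD at bid) = USD 8,323,459.29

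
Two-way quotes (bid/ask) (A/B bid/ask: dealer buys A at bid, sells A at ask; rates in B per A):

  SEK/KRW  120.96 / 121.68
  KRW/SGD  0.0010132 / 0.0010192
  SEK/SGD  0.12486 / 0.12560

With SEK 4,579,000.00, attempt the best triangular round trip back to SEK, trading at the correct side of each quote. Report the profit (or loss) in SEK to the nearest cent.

Net profit: SEK 31,153.20

Best loop SEK → SGD → KRW → SEK:
SEK 4,579,000.00 × 0.12486 (sell SEK at bid) = SGD 571,733.94
SGD 571,733.94 ÷ 0.0010192 (buy KRW at ask) = KRW 560,963,442
KRW 560,963,442 ÷ 121.68 (buy SEK at ask) = SEK 4,610,153.20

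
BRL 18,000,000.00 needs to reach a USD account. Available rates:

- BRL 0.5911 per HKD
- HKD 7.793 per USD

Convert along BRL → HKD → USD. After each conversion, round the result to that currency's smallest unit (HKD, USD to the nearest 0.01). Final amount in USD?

USD 3,907,570.93

BRL 18,000,000.00 ÷ 0.5911 = HKD 30,451,700.22
HKD 30,451,700.22 ÷ 7.793 = USD 3,907,570.93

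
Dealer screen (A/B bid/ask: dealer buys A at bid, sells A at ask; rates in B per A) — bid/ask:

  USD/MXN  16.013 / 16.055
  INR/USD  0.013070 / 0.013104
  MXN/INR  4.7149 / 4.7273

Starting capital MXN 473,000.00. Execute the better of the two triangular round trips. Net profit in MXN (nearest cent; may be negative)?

Net profit: MXN 2,591.17

Best loop MXN → USD → INR → MXN:
MXN 473,000.00 ÷ 16.055 (buy USD at ask) = USD 29,461.23
USD 29,461.23 ÷ 0.013104 (buy INR at ask) = INR 2,248,262.14
INR 2,248,262.14 ÷ 4.7273 (buy MXN at ask) = MXN 475,591.17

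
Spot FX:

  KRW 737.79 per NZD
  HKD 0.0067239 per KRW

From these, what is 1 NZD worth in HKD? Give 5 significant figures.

1 NZD × 737.79 = 737.79 KRW
737.79 KRW × 0.0067239 = 4.96083 HKD

NZD/HKD = 4.9608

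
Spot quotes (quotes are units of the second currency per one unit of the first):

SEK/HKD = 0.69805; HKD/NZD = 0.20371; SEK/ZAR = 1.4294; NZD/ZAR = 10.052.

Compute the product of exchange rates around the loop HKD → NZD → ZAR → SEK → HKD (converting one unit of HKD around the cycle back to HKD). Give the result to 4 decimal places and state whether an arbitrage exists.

1.0000 (no arbitrage)

Around HKD → NZD → ZAR → SEK → HKD: 1 × 0.20371 × 10.052 ÷ 1.4294 × 0.69805 = 0.999994
Product ≈ 1 (deviation 0.001%, within rounding noise).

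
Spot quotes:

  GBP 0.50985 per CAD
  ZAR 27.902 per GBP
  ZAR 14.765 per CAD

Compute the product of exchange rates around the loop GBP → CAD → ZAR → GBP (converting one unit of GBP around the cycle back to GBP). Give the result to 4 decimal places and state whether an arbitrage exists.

Around GBP → CAD → ZAR → GBP: 1 ÷ 0.50985 × 14.765 ÷ 27.902 = 1.037900
Product > 1; profitable direction is GBP → CAD → ZAR → GBP.

1.0379 (arbitrage exists)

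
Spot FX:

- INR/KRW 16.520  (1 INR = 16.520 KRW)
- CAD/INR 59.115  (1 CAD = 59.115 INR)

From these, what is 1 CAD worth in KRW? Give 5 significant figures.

1 CAD × 59.115 = 59.115 INR
59.115 INR × 16.520 = 976.58 KRW

CAD/KRW = 976.58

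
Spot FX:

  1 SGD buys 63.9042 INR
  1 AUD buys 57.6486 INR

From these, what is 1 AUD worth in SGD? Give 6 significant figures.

1 AUD × 57.6486 = 57.6486 INR
57.6486 INR ÷ 63.9042 = 0.90211 SGD

AUD/SGD = 0.902110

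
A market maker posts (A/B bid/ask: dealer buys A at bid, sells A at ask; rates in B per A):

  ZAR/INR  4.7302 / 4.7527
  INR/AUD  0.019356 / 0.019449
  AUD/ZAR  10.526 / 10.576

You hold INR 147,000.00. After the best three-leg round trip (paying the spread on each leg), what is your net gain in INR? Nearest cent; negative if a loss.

Net profit: INR 3,368.97

Best loop INR → ZAR → AUD → INR:
INR 147,000.00 ÷ 4.7527 (buy ZAR at ask) = ZAR 30,929.79
ZAR 30,929.79 ÷ 10.576 (buy AUD at ask) = AUD 2,924.53
AUD 2,924.53 ÷ 0.019449 (buy INR at ask) = INR 150,368.97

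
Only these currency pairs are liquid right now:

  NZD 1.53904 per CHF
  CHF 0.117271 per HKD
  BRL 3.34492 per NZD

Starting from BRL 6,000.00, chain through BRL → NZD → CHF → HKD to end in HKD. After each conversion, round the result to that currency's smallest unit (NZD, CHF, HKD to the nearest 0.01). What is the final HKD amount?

HKD 9,938.60

BRL 6,000.00 ÷ 3.34492 = NZD 1,793.76
NZD 1,793.76 ÷ 1.53904 = CHF 1,165.51
CHF 1,165.51 ÷ 0.117271 = HKD 9,938.60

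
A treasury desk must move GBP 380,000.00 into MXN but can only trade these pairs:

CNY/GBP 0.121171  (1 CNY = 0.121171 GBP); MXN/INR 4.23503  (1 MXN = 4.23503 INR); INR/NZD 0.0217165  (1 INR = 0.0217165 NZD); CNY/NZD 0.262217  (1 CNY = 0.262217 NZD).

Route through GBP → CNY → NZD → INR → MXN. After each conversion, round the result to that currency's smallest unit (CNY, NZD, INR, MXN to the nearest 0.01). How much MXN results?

GBP 380,000.00 ÷ 0.121171 = CNY 3,136,063.91
CNY 3,136,063.91 × 0.262217 = NZD 822,329.27
NZD 822,329.27 ÷ 0.0217165 = INR 37,866,565.51
INR 37,866,565.51 ÷ 4.23503 = MXN 8,941,274.44

MXN 8,941,274.44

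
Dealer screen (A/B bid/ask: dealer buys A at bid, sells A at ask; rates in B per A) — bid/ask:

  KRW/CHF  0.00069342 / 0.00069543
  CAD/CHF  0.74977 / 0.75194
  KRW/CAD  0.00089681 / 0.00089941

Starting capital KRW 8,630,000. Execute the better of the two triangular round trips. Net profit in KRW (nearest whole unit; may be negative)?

Net profit: KRW 218,431

Best loop KRW → CHF → CAD → KRW:
KRW 8,630,000 × 0.00069342 (sell KRW at bid) = CHF 5,984.21
CHF 5,984.21 ÷ 0.75194 (buy CAD at ask) = CAD 7,958.37
CAD 7,958.37 ÷ 0.00089941 (buy KRW at ask) = KRW 8,848,431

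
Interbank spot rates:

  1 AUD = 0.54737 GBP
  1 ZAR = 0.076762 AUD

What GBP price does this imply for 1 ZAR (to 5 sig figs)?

1 ZAR × 0.076762 = 0.076762 AUD
0.076762 AUD × 0.54737 = 0.0420172 GBP

ZAR/GBP = 0.042017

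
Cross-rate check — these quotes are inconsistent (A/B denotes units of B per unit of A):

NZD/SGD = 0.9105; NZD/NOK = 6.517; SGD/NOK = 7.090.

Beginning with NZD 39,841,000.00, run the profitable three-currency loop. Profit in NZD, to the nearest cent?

Profit: NZD 379,898.33

Profitable loop is NZD → NOK → SGD → NZD:
NZD 39,841,000.00 × 6.517 = NOK 259,643,797.00
NOK 259,643,797.00 ÷ 7.090 = SGD 36,621,127.93
SGD 36,621,127.93 ÷ 0.9105 = NZD 40,220,898.33
Profit = NZD 40,220,898.33 − NZD 39,841,000.00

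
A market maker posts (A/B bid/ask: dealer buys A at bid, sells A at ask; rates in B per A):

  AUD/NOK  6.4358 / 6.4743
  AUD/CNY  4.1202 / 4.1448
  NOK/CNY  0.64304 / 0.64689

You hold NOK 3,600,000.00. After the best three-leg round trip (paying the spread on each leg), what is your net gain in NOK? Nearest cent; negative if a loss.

Net result: NOK -5,492.04 (no profitable arbitrage after spreads)

Best loop NOK → CNY → AUD → NOK:
NOK 3,600,000.00 × 0.64304 (sell NOK at bid) = CNY 2,314,944.00
CNY 2,314,944.00 ÷ 4.1448 (buy AUD at ask) = AUD 558,517.66
AUD 558,517.66 × 6.4358 (sell AUD at bid) = NOK 3,594,507.96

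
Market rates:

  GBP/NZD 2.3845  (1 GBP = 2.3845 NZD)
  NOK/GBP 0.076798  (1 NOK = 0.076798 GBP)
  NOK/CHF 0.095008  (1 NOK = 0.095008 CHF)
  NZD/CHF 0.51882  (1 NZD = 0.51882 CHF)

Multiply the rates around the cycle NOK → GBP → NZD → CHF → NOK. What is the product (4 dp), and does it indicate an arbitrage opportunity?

1.0000 (no arbitrage)

Around NOK → GBP → NZD → CHF → NOK: 1 × 0.076798 × 2.3845 × 0.51882 ÷ 0.095008 = 1.000009
Product ≈ 1 (deviation 0.001%, within rounding noise).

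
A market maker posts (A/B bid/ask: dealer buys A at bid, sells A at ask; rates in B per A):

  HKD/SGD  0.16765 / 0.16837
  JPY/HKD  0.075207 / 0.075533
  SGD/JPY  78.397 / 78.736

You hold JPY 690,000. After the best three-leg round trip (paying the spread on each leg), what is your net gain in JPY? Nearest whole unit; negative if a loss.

Net result: JPY -913 (no profitable arbitrage after spreads)

Best loop JPY → SGD → HKD → JPY:
JPY 690,000 ÷ 78.736 (buy SGD at ask) = SGD 8,763.46
SGD 8,763.46 ÷ 0.16837 (buy HKD at ask) = HKD 52,048.84
HKD 52,048.84 ÷ 0.075533 (buy JPY at ask) = JPY 689,087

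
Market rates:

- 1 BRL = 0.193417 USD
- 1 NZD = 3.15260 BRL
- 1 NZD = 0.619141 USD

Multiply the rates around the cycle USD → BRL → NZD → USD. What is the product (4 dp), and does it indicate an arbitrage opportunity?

1.0154 (arbitrage exists)

Around USD → BRL → NZD → USD: 1 ÷ 0.193417 ÷ 3.15260 × 0.619141 = 1.015374
Product > 1; profitable direction is USD → BRL → NZD → USD.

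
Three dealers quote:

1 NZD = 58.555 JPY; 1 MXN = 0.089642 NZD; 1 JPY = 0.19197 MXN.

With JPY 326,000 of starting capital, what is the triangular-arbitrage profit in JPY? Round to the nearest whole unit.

Profitable loop is JPY → MXN → NZD → JPY:
JPY 326,000 × 0.19197 = MXN 62,582.22
MXN 62,582.22 × 0.089642 = NZD 5,610.00
NZD 5,610.00 × 58.555 = JPY 328,493
Profit = JPY 328,493 − JPY 326,000

Profit: JPY 2,493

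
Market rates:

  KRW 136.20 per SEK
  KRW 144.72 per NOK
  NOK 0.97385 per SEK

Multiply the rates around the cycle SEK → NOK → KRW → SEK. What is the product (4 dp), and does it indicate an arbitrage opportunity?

Around SEK → NOK → KRW → SEK: 1 × 0.97385 × 144.72 ÷ 136.20 = 1.034769
Product > 1; profitable direction is SEK → NOK → KRW → SEK.

1.0348 (arbitrage exists)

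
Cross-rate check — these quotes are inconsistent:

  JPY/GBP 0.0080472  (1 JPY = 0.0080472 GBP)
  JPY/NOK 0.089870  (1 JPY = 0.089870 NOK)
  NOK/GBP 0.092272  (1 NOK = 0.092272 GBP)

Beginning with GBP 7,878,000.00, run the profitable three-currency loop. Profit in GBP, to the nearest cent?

Profit: GBP 240,127.30

Profitable loop is GBP → JPY → NOK → GBP:
GBP 7,878,000.00 ÷ 0.0080472 = JPY 978,974,053
JPY 978,974,053 × 0.089870 = NOK 87,980,398.15
NOK 87,980,398.15 × 0.092272 = GBP 8,118,127.30
Profit = GBP 8,118,127.30 − GBP 7,878,000.00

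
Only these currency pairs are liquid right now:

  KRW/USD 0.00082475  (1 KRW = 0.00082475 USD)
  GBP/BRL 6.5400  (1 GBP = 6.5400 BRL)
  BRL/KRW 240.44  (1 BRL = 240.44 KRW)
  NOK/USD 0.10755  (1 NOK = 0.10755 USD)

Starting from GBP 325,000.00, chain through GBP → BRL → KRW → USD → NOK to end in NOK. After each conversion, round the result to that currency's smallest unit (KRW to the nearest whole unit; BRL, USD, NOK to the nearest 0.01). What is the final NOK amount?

GBP 325,000.00 × 6.5400 = BRL 2,125,500.00
BRL 2,125,500.00 × 240.44 = KRW 511,055,220
KRW 511,055,220 × 0.00082475 = USD 421,492.79
USD 421,492.79 ÷ 0.10755 = NOK 3,919,040.35

NOK 3,919,040.35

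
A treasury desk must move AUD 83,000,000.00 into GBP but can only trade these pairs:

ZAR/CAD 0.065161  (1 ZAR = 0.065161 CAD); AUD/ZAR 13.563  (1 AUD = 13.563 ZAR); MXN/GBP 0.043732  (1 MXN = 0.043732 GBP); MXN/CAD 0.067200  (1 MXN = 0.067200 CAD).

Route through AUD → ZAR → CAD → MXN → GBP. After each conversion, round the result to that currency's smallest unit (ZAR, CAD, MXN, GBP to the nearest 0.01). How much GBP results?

GBP 47,736,619.53

AUD 83,000,000.00 × 13.563 = ZAR 1,125,729,000.00
ZAR 1,125,729,000.00 × 0.065161 = CAD 73,353,627.37
CAD 73,353,627.37 ÷ 0.067200 = MXN 1,091,571,835.86
MXN 1,091,571,835.86 × 0.043732 = GBP 47,736,619.53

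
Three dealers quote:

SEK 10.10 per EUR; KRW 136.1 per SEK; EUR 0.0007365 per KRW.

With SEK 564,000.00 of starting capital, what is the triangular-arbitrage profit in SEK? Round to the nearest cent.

Profit: SEK 6,993.75

Profitable loop is SEK → KRW → EUR → SEK:
SEK 564,000.00 × 136.1 = KRW 76,760,400
KRW 76,760,400 × 0.0007365 = EUR 56,534.03
EUR 56,534.03 × 10.10 = SEK 570,993.75
Profit = SEK 570,993.75 − SEK 564,000.00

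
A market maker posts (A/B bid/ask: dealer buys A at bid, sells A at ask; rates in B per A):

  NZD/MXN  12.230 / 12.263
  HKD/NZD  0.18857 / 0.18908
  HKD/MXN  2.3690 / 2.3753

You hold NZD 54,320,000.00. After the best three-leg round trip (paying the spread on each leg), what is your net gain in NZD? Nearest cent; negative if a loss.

Best loop NZD → HKD → MXN → NZD:
NZD 54,320,000.00 ÷ 0.18908 (buy HKD at ask) = HKD 287,285,804.95
HKD 287,285,804.95 × 2.3690 (sell HKD at bid) = MXN 680,580,071.93
MXN 680,580,071.93 ÷ 12.263 (buy NZD at ask) = NZD 55,498,660.35

Net profit: NZD 1,178,660.35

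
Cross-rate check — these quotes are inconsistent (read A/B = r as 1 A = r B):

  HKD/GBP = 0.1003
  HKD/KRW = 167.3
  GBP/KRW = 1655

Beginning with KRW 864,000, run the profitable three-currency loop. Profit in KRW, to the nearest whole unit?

Profitable loop is KRW → GBP → HKD → KRW:
KRW 864,000 ÷ 1655 = GBP 522.05
GBP 522.05 ÷ 0.1003 = HKD 5,204.93
HKD 5,204.93 × 167.3 = KRW 870,785
Profit = KRW 870,785 − KRW 864,000

Profit: KRW 6,785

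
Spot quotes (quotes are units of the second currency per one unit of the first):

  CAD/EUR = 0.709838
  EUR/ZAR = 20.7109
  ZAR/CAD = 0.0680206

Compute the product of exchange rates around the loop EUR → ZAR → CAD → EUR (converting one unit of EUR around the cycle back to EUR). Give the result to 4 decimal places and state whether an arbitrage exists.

Around EUR → ZAR → CAD → EUR: 1 × 20.7109 × 0.0680206 × 0.709838 = 0.999997
Product ≈ 1 (deviation 0.000%, within rounding noise).

1.0000 (no arbitrage)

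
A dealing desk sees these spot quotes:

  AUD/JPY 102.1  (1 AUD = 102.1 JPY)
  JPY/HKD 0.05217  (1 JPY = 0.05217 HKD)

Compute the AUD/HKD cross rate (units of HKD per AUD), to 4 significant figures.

1 AUD × 102.1 = 102.1 JPY
102.1 JPY × 0.05217 = 5.32656 HKD

AUD/HKD = 5.327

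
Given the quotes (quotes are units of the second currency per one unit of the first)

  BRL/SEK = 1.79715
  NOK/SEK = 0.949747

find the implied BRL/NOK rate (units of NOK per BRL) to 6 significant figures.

1 BRL × 1.79715 = 1.79715 SEK
1.79715 SEK ÷ 0.949747 = 1.89224 NOK

BRL/NOK = 1.89224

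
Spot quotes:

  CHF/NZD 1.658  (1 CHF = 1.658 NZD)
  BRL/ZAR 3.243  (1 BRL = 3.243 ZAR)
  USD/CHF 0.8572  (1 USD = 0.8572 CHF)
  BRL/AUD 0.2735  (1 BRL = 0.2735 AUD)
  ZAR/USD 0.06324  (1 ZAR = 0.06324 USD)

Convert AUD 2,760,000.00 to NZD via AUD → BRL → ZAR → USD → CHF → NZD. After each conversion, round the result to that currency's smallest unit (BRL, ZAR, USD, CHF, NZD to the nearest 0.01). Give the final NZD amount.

NZD 2,941,421.42

AUD 2,760,000.00 ÷ 0.2735 = BRL 10,091,407.68
BRL 10,091,407.68 × 3.243 = ZAR 32,726,435.11
ZAR 32,726,435.11 × 0.06324 = USD 2,069,619.76
USD 2,069,619.76 × 0.8572 = CHF 1,774,078.06
CHF 1,774,078.06 × 1.658 = NZD 2,941,421.42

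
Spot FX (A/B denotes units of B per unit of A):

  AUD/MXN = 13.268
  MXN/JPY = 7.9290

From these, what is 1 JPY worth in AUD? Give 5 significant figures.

JPY/AUD = 0.0095055

1 JPY ÷ 7.9290 = 0.126119 MXN
0.126119 MXN ÷ 13.268 = 0.00950553 AUD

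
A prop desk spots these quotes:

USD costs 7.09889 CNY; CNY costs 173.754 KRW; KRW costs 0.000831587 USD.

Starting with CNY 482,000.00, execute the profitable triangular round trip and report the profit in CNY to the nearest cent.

Profitable loop is CNY → KRW → USD → CNY:
CNY 482,000.00 × 173.754 = KRW 83,749,428
KRW 83,749,428 × 0.000831587 = USD 69,644.94
USD 69,644.94 × 7.09889 = CNY 494,401.74
Profit = CNY 494,401.74 − CNY 482,000.00

Profit: CNY 12,401.74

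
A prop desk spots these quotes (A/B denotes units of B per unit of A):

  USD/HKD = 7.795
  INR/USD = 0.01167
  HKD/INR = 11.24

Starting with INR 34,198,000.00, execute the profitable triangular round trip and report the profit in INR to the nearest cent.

Profit: INR 768,647.45

Profitable loop is INR → USD → HKD → INR:
INR 34,198,000.00 × 0.01167 = USD 399,090.66
USD 399,090.66 × 7.795 = HKD 3,110,911.69
HKD 3,110,911.69 × 11.24 = INR 34,966,647.45
Profit = INR 34,966,647.45 − INR 34,198,000.00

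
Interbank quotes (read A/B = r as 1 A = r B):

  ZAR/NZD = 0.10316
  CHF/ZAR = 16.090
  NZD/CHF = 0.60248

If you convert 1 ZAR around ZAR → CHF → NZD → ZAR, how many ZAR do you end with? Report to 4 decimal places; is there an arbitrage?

Around ZAR → CHF → NZD → ZAR: 1 ÷ 16.090 ÷ 0.60248 ÷ 0.10316 = 0.999977
Product ≈ 1 (deviation 0.002%, within rounding noise).

1.0000 (no arbitrage)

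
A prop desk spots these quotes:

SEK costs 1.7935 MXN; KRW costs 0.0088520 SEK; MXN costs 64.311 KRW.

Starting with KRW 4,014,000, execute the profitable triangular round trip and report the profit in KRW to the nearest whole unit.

Profitable loop is KRW → SEK → MXN → KRW:
KRW 4,014,000 × 0.0088520 = SEK 35,531.93
SEK 35,531.93 × 1.7935 = MXN 63,726.51
MXN 63,726.51 × 64.311 = KRW 4,098,316
Profit = KRW 4,098,316 − KRW 4,014,000

Profit: KRW 84,316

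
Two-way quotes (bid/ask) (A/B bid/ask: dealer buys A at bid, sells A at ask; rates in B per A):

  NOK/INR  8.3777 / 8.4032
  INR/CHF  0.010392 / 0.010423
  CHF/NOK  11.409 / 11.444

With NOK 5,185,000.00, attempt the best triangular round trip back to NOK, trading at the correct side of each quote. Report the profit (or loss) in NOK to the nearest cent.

Best loop NOK → CHF → INR → NOK:
NOK 5,185,000.00 ÷ 11.444 (buy CHF at ask) = CHF 453,075.85
CHF 453,075.85 ÷ 0.010423 (buy INR at ask) = INR 43,468,852.31
INR 43,468,852.31 ÷ 8.4032 (buy NOK at ask) = NOK 5,172,892.74

Net result: NOK -12,107.26 (no profitable arbitrage after spreads)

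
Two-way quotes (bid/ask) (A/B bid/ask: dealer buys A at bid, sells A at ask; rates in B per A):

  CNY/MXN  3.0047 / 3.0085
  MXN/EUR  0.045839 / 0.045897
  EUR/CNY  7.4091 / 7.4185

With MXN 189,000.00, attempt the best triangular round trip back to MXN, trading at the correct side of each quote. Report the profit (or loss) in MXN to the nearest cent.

Net profit: MXN 3,869.48

Best loop MXN → EUR → CNY → MXN:
MXN 189,000.00 × 0.045839 (sell MXN at bid) = EUR 8,663.57
EUR 8,663.57 × 7.4091 (sell EUR at bid) = CNY 64,189.26
CNY 64,189.26 × 3.0047 (sell CNY at bid) = MXN 192,869.48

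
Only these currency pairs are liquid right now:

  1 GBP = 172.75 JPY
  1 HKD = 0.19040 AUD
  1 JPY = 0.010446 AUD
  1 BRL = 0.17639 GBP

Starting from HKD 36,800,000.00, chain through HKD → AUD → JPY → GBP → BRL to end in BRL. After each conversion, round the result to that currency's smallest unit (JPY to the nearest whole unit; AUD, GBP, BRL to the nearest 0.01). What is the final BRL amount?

HKD 36,800,000.00 × 0.19040 = AUD 7,006,720.00
AUD 7,006,720.00 ÷ 0.010446 = JPY 670,756,270
JPY 670,756,270 ÷ 172.75 = GBP 3,882,814.88
GBP 3,882,814.88 ÷ 0.17639 = BRL 22,012,670.11

BRL 22,012,670.11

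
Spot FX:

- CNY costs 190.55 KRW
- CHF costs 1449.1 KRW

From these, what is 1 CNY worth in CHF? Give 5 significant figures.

1 CNY × 190.55 = 190.55 KRW
190.55 KRW ÷ 1449.1 = 0.131495 CHF

CNY/CHF = 0.13150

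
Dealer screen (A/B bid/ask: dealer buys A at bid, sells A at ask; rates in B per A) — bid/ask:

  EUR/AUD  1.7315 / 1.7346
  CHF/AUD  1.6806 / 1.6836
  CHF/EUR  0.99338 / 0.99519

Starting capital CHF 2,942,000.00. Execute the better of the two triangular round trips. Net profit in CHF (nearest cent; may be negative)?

Best loop CHF → EUR → AUD → CHF:
CHF 2,942,000.00 × 0.99338 (sell CHF at bid) = EUR 2,922,523.96
EUR 2,922,523.96 × 1.7315 (sell EUR at bid) = AUD 5,060,350.24
AUD 5,060,350.24 ÷ 1.6836 (buy CHF at ask) = CHF 3,005,672.51

Net profit: CHF 63,672.51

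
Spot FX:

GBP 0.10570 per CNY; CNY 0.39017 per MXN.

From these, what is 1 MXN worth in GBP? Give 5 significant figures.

MXN/GBP = 0.041241

1 MXN × 0.39017 = 0.39017 CNY
0.39017 CNY × 0.10570 = 0.041241 GBP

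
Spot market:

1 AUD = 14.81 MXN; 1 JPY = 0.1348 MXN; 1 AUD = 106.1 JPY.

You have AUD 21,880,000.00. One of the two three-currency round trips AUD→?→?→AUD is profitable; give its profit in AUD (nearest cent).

Profit: AUD 776,723.26

Profitable loop is AUD → MXN → JPY → AUD:
AUD 21,880,000.00 × 14.81 = MXN 324,042,800.00
MXN 324,042,800.00 ÷ 0.1348 = JPY 2,403,878,338
JPY 2,403,878,338 ÷ 106.1 = AUD 22,656,723.26
Profit = AUD 22,656,723.26 − AUD 21,880,000.00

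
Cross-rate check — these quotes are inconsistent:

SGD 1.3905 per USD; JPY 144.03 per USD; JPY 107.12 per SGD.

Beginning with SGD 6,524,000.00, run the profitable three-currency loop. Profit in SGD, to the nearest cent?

Profit: SGD 222,873.21

Profitable loop is SGD → JPY → USD → SGD:
SGD 6,524,000.00 × 107.12 = JPY 698,850,880
JPY 698,850,880 ÷ 144.03 = USD 4,852,120.25
USD 4,852,120.25 × 1.3905 = SGD 6,746,873.21
Profit = SGD 6,746,873.21 − SGD 6,524,000.00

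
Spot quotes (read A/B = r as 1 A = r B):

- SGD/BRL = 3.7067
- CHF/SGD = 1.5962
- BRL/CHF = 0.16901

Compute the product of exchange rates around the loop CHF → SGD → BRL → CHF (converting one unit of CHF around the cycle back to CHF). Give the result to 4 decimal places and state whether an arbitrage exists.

Around CHF → SGD → BRL → CHF: 1 × 1.5962 × 3.7067 × 0.16901 = 0.999970
Product ≈ 1 (deviation 0.003%, within rounding noise).

1.0000 (no arbitrage)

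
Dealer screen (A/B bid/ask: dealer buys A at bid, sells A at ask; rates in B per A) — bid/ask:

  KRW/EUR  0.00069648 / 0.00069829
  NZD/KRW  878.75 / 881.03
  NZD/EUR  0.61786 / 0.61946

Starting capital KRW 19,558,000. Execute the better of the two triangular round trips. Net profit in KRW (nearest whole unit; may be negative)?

Best loop KRW → NZD → EUR → KRW:
KRW 19,558,000 ÷ 881.03 (buy NZD at ask) = NZD 22,199.02
NZD 22,199.02 × 0.61786 (sell NZD at bid) = EUR 13,715.88
EUR 13,715.88 ÷ 0.00069829 (buy KRW at ask) = KRW 19,642,104

Net profit: KRW 84,104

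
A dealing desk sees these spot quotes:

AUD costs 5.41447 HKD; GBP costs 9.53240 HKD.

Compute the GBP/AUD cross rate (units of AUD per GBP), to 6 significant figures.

GBP/AUD = 1.76054

1 GBP × 9.53240 = 9.5324 HKD
9.5324 HKD ÷ 5.41447 = 1.76054 AUD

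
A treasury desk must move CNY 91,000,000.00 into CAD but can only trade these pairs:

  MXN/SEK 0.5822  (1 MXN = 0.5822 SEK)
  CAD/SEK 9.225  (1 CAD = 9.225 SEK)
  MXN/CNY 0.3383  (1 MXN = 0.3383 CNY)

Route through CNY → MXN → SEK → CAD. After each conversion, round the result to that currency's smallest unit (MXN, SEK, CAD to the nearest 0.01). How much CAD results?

CAD 16,976,385.19

CNY 91,000,000.00 ÷ 0.3383 = MXN 268,992,018.92
MXN 268,992,018.92 × 0.5822 = SEK 156,607,153.42
SEK 156,607,153.42 ÷ 9.225 = CAD 16,976,385.19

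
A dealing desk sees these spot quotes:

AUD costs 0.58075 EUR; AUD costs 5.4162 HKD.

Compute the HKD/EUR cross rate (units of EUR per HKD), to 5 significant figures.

HKD/EUR = 0.10722

1 HKD ÷ 5.4162 = 0.184631 AUD
0.184631 AUD × 0.58075 = 0.107225 EUR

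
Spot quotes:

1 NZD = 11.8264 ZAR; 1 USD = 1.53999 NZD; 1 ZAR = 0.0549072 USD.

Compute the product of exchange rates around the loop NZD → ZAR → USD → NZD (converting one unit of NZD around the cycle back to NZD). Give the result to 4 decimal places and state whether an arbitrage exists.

1.0000 (no arbitrage)

Around NZD → ZAR → USD → NZD: 1 × 11.8264 × 0.0549072 × 1.53999 = 0.999999
Product ≈ 1 (deviation 0.000%, within rounding noise).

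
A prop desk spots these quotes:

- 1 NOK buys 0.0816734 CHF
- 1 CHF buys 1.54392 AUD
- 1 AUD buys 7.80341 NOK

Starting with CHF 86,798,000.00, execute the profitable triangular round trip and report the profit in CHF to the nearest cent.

Profitable loop is CHF → NOK → AUD → CHF:
CHF 86,798,000.00 ÷ 0.0816734 = NOK 1,062,745,030.82
NOK 1,062,745,030.82 ÷ 7.80341 = AUD 136,189,823.53
AUD 136,189,823.53 ÷ 1.54392 = CHF 88,210,414.74
Profit = CHF 88,210,414.74 − CHF 86,798,000.00

Profit: CHF 1,412,414.74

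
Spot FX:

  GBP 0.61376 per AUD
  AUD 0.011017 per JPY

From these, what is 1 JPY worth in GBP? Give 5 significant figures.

1 JPY × 0.011017 = 0.011017 AUD
0.011017 AUD × 0.61376 = 0.00676179 GBP

JPY/GBP = 0.0067618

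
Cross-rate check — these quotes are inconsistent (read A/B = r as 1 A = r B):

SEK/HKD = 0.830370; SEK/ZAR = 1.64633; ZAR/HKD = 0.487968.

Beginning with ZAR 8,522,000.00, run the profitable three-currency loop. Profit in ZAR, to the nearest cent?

Profitable loop is ZAR → SEK → HKD → ZAR:
ZAR 8,522,000.00 ÷ 1.64633 = SEK 5,176,361.97
SEK 5,176,361.97 × 0.830370 = HKD 4,298,295.69
HKD 4,298,295.69 ÷ 0.487968 = ZAR 8,808,560.58
Profit = ZAR 8,808,560.58 − ZAR 8,522,000.00

Profit: ZAR 286,560.58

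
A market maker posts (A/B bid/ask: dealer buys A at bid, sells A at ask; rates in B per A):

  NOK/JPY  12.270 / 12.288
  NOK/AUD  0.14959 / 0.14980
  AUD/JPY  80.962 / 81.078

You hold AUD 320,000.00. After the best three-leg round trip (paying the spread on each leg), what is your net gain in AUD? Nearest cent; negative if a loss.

Net profit: AUD 3,280.64

Best loop AUD → NOK → JPY → AUD:
AUD 320,000.00 ÷ 0.14980 (buy NOK at ask) = NOK 2,136,181.58
NOK 2,136,181.58 × 12.270 (sell NOK at bid) = JPY 26,210,948
JPY 26,210,948 ÷ 81.078 (buy AUD at ask) = AUD 323,280.64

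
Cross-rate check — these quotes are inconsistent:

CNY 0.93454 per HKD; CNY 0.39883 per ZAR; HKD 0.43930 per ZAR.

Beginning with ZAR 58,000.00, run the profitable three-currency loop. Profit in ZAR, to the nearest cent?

Profit: ZAR 1,703.43

Profitable loop is ZAR → HKD → CNY → ZAR:
ZAR 58,000.00 × 0.43930 = HKD 25,479.40
HKD 25,479.40 × 0.93454 = CNY 23,811.52
CNY 23,811.52 ÷ 0.39883 = ZAR 59,703.43
Profit = ZAR 59,703.43 − ZAR 58,000.00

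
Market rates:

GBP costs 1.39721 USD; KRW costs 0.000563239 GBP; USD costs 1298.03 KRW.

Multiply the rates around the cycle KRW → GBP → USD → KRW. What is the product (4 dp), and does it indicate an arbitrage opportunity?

Around KRW → GBP → USD → KRW: 1 × 0.000563239 × 1.39721 × 1298.03 = 1.021502
Product > 1; profitable direction is KRW → GBP → USD → KRW.

1.0215 (arbitrage exists)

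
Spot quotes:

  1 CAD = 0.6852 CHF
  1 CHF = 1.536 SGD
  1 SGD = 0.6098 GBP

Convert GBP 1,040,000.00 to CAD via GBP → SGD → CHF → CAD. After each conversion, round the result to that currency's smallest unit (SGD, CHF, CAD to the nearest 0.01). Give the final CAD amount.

CAD 1,620,456.41

GBP 1,040,000.00 ÷ 0.6098 = SGD 1,705,477.21
SGD 1,705,477.21 ÷ 1.536 = CHF 1,110,336.73
CHF 1,110,336.73 ÷ 0.6852 = CAD 1,620,456.41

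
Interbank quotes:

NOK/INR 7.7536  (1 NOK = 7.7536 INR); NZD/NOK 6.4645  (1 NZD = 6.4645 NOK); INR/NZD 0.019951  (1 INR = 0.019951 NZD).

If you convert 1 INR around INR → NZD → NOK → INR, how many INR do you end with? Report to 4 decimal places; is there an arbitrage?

1.0000 (no arbitrage)

Around INR → NZD → NOK → INR: 1 × 0.019951 × 6.4645 × 7.7536 = 1.000007
Product ≈ 1 (deviation 0.001%, within rounding noise).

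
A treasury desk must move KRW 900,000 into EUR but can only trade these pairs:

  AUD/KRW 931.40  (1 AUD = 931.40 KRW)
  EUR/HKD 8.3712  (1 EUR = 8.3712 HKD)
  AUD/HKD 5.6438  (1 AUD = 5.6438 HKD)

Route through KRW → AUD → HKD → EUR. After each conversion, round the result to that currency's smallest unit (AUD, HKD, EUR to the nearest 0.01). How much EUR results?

EUR 651.47

KRW 900,000 ÷ 931.40 = AUD 966.29
AUD 966.29 × 5.6438 = HKD 5,453.55
HKD 5,453.55 ÷ 8.3712 = EUR 651.47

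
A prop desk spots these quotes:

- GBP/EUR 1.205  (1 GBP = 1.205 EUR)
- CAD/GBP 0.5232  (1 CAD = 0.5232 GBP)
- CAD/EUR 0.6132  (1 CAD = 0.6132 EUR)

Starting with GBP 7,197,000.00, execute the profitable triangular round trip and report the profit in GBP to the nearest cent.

Profitable loop is GBP → EUR → CAD → GBP:
GBP 7,197,000.00 × 1.205 = EUR 8,672,385.00
EUR 8,672,385.00 ÷ 0.6132 = CAD 14,142,832.68
CAD 14,142,832.68 × 0.5232 = GBP 7,399,530.06
Profit = GBP 7,399,530.06 − GBP 7,197,000.00

Profit: GBP 202,530.06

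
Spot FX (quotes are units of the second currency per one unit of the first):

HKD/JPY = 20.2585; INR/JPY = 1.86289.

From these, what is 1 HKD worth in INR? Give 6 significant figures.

1 HKD × 20.2585 = 20.2585 JPY
20.2585 JPY ÷ 1.86289 = 10.8748 INR

HKD/INR = 10.8748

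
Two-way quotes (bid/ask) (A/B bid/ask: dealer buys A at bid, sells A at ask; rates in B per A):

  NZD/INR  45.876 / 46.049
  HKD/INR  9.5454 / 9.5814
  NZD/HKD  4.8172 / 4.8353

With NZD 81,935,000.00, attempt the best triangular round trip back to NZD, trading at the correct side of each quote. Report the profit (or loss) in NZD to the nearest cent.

Net result: NZD -119,033.62 (no profitable arbitrage after spreads)

Best loop NZD → HKD → INR → NZD:
NZD 81,935,000.00 × 4.8172 (sell NZD at bid) = HKD 394,697,282.00
HKD 394,697,282.00 × 9.5454 (sell HKD at bid) = INR 3,767,543,435.60
INR 3,767,543,435.60 ÷ 46.049 (buy NZD at ask) = NZD 81,815,966.38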